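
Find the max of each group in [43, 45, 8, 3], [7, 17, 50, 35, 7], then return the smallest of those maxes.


Find max of each group:
  Group 1: [43, 45, 8, 3] -> max = 45
  Group 2: [7, 17, 50, 35, 7] -> max = 50
Maxes: [45, 50]
Minimum of maxes = 45
Final answer: 45


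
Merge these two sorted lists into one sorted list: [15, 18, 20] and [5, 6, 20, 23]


List A: [15, 18, 20]
List B: [5, 6, 20, 23]
Repeatedly compare the front elements and take the smaller:
  15 vs 5 -> take 5
  15 vs 6 -> take 6
  15 vs 20 -> take 15
  18 vs 20 -> take 18
  20 vs 20 -> take 20
  A is exhausted; append the rest of B: [20, 23]
Final answer: [5, 6, 15, 18, 20, 20, 23]


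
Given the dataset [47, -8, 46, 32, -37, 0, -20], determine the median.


First, sort the list: [-37, -20, -8, 0, 32, 46, 47]
The list has 7 elements (odd count).
The middle index is 3 (0-based), and the element there is 0.
Final answer: 0


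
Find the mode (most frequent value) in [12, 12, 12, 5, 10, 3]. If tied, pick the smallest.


Count the frequency of each value:
  3 appears 1 time(s)
  5 appears 1 time(s)
  10 appears 1 time(s)
  12 appears 3 time(s)
Maximum frequency is 3.
Only 12 reaches that frequency, so it is the mode.
Final answer: 12


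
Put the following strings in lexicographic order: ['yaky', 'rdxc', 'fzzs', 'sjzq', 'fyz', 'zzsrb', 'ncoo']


Compare strings character by character (the first differing letter decides):
  'fyz' < 'fzzs' since 'y' < 'z' at position 2
  'fzzs' < 'ncoo' since 'f' < 'n' at position 1
  'ncoo' < 'rdxc' since 'n' < 'r' at position 1
  'rdxc' < 'sjzq' since 'r' < 's' at position 1
  'sjzq' < 'yaky' since 's' < 'y' at position 1
  'yaky' < 'zzsrb' since 'y' < 'z' at position 1
Chaining these comparisons gives the alphabetical order.
Final answer: ['fyz', 'fzzs', 'ncoo', 'rdxc', 'sjzq', 'yaky', 'zzsrb']


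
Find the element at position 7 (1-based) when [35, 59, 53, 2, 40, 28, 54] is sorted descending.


Sort descending: [59, 54, 53, 40, 35, 28, 2]
The 7th element (1-indexed) is at index 6.
Value = 2
Final answer: 2


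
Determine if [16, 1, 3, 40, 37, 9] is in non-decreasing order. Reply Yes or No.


Check consecutive pairs:
  16 <= 1? False
  1 <= 3? True
  3 <= 40? True
  40 <= 37? False
  37 <= 9? False
3 consecutive pair(s) are out of order, so the list is not sorted.
Final answer: No


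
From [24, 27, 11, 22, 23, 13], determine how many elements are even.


Check each element:
  24 is even
  27 is odd
  11 is odd
  22 is even
  23 is odd
  13 is odd
Evens: [24, 22]
Count of evens = 2
Final answer: 2


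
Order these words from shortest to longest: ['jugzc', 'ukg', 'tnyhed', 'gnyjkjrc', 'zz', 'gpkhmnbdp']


Compute lengths:
  'jugzc' has length 5
  'ukg' has length 3
  'tnyhed' has length 6
  'gnyjkjrc' has length 8
  'zz' has length 2
  'gpkhmnbdp' has length 9
Lengths in increasing order: 2 < 3 < 5 < 6 < 8 < 9
Listing the words in that order gives the answer.
Final answer: ['zz', 'ukg', 'jugzc', 'tnyhed', 'gnyjkjrc', 'gpkhmnbdp']


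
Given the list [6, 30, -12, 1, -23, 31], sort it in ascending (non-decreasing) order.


Original list: [6, 30, -12, 1, -23, 31]
Repeatedly take the smallest remaining element:
  Remaining [6, 30, -12, 1, -23, 31] -> smallest is -23
  Remaining [6, 30, -12, 1, 31] -> smallest is -12
  Remaining [6, 30, 1, 31] -> smallest is 1
  Remaining [6, 30, 31] -> smallest is 6
  Remaining [30, 31] -> smallest is 30
  Remaining [31] -> smallest is 31
Collecting the picks in order gives the sorted list.
Final answer: [-23, -12, 1, 6, 30, 31]


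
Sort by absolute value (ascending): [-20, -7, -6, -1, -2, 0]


Compute absolute values:
  |-20| = 20
  |-7| = 7
  |-6| = 6
  |-1| = 1
  |-2| = 2
  |0| = 0
Absolute values in increasing order: 0 < 1 < 2 < 6 < 7 < 20
Listing the original numbers in that order gives the answer.
Final answer: [0, -1, -2, -6, -7, -20]


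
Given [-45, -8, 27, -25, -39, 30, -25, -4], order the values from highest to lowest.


Original list: [-45, -8, 27, -25, -39, 30, -25, -4]
Repeatedly take the largest remaining element:
  Remaining [-45, -8, 27, -25, -39, 30, -25, -4] -> largest is 30
  Remaining [-45, -8, 27, -25, -39, -25, -4] -> largest is 27
  Remaining [-45, -8, -25, -39, -25, -4] -> largest is -4
  Remaining [-45, -8, -25, -39, -25] -> largest is -8
  Remaining [-45, -25, -39, -25] -> largest is -25
  Remaining [-45, -39, -25] -> largest is -25
  Remaining [-45, -39] -> largest is -39
  Remaining [-45] -> largest is -45
Collecting the picks in order gives the descending list.
Final answer: [30, 27, -4, -8, -25, -25, -39, -45]


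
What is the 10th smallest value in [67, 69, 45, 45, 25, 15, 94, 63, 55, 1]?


Sort ascending: [1, 15, 25, 45, 45, 55, 63, 67, 69, 94]
The 10th element (1-indexed) is at index 9.
Value = 94
Final answer: 94


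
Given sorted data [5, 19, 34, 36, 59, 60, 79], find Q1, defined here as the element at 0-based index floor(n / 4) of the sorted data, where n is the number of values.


The list has n = 7 elements.
Q1 index = floor(7 / 4) = floor(1.75) = 1
Counting from index 0 in the sorted data, the element at index 1 is 19.
Final answer: 19


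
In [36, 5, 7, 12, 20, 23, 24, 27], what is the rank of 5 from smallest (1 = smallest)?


Sort ascending: [5, 7, 12, 20, 23, 24, 27, 36]
Find 5 in the sorted list.
5 is at position 1 (1-indexed).
Final answer: 1


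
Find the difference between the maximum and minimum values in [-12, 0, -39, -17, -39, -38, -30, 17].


Maximum value: 17
Minimum value: -39
Range = 17 - (-39) = 56
Final answer: 56


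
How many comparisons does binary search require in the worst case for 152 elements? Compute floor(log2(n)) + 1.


Binary search halves the search space each step.
Maximum comparisons = floor(log2(152)) + 1
log2(152) = 7.2479
floor(log2(152)) = 7, so 7 + 1 = 8
Final answer: 8


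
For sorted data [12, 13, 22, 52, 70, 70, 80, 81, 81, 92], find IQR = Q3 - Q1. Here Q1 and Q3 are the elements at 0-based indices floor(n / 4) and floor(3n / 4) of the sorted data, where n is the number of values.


The data has n = 10 elements.
Q1 index = floor(10 / 4) = floor(2.5) = 2; Q3 index = floor(3 * 10 / 4) = floor(7.5) = 7
Q1 = element at index 2 = 22
Q3 = element at index 7 = 81
IQR = 81 - 22 = 59
Final answer: 59


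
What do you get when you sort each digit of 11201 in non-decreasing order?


The number 11201 has digits: 1, 1, 2, 0, 1
Sorted: 0, 1, 1, 1, 2
Joining the sorted digits gives the result.
Final answer: 01112


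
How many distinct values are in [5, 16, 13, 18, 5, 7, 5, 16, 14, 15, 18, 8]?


List all unique values:
Distinct values: [5, 7, 8, 13, 14, 15, 16, 18]
Count = 8
Final answer: 8


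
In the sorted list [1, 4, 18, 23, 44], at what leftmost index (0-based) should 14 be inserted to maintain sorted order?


List is sorted: [1, 4, 18, 23, 44]
We need the leftmost position where 14 can be inserted, i.e. the first index whose element is >= 14 (or the end of the list if none is).
Binary search with low=0, high=5 (0-based indices):
  low=0, high=5, mid=2: a[2]=18 >= 14, so high = 2
  low=0, high=2, mid=1: a[1]=4 < 14, so low = 2
Now low = high = 2, so the insertion index is 2.
Final answer: 2


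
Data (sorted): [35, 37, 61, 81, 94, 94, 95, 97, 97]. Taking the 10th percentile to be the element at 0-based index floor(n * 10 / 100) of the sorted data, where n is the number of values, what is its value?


The dataset has n = 9 elements.
Index = floor(9 * 10 / 100) = floor(90 / 100) = floor(0.9) = 0
Counting from index 0 in the sorted data, the element at index 0 is 35.
Final answer: 35


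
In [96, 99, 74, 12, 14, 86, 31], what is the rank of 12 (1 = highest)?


Sort descending: [99, 96, 86, 74, 31, 14, 12]
Find 12 in the sorted list.
12 is at position 7.
Final answer: 7


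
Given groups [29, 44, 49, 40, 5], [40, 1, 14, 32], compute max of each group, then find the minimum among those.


Find max of each group:
  Group 1: [29, 44, 49, 40, 5] -> max = 49
  Group 2: [40, 1, 14, 32] -> max = 40
Maxes: [49, 40]
Minimum of maxes = 40
Final answer: 40


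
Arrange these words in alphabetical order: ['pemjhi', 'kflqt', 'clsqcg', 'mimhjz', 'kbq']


Compare strings character by character (the first differing letter decides):
  'clsqcg' < 'kbq' since 'c' < 'k' at position 1
  'kbq' < 'kflqt' since 'b' < 'f' at position 2
  'kflqt' < 'mimhjz' since 'k' < 'm' at position 1
  'mimhjz' < 'pemjhi' since 'm' < 'p' at position 1
Chaining these comparisons gives the alphabetical order.
Final answer: ['clsqcg', 'kbq', 'kflqt', 'mimhjz', 'pemjhi']


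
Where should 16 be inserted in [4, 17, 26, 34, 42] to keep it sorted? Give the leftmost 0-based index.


List is sorted: [4, 17, 26, 34, 42]
We need the leftmost position where 16 can be inserted, i.e. the first index whose element is >= 16 (or the end of the list if none is).
Binary search with low=0, high=5 (0-based indices):
  low=0, high=5, mid=2: a[2]=26 >= 16, so high = 2
  low=0, high=2, mid=1: a[1]=17 >= 16, so high = 1
  low=0, high=1, mid=0: a[0]=4 < 16, so low = 1
Now low = high = 1, so the insertion index is 1.
Final answer: 1


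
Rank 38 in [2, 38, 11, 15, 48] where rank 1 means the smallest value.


Sort ascending: [2, 11, 15, 38, 48]
Find 38 in the sorted list.
38 is at position 4 (1-indexed).
Final answer: 4


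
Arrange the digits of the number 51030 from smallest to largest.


The number 51030 has digits: 5, 1, 0, 3, 0
Sorted: 0, 0, 1, 3, 5
Joining the sorted digits gives the result.
Final answer: 00135


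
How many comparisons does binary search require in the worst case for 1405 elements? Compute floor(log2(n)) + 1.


Binary search halves the search space each step.
Maximum comparisons = floor(log2(1405)) + 1
log2(1405) = 10.4564
floor(log2(1405)) = 10, so 10 + 1 = 11
Final answer: 11


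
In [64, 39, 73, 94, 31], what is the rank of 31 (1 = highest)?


Sort descending: [94, 73, 64, 39, 31]
Find 31 in the sorted list.
31 is at position 5.
Final answer: 5


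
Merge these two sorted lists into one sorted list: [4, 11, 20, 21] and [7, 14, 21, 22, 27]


List A: [4, 11, 20, 21]
List B: [7, 14, 21, 22, 27]
Repeatedly compare the front elements and take the smaller:
  4 vs 7 -> take 4
  11 vs 7 -> take 7
  11 vs 14 -> take 11
  20 vs 14 -> take 14
  20 vs 21 -> take 20
  21 vs 21 -> take 21
  A is exhausted; append the rest of B: [21, 22, 27]
Final answer: [4, 7, 11, 14, 20, 21, 21, 22, 27]


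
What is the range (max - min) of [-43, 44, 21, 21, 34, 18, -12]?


Maximum value: 44
Minimum value: -43
Range = 44 - (-43) = 87
Final answer: 87


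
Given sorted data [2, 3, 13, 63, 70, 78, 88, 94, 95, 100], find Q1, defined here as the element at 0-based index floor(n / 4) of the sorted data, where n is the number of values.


The list has n = 10 elements.
Q1 index = floor(10 / 4) = floor(2.5) = 2
Counting from index 0 in the sorted data, the element at index 2 is 13.
Final answer: 13


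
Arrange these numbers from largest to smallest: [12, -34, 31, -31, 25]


Original list: [12, -34, 31, -31, 25]
Repeatedly take the largest remaining element:
  Remaining [12, -34, 31, -31, 25] -> largest is 31
  Remaining [12, -34, -31, 25] -> largest is 25
  Remaining [12, -34, -31] -> largest is 12
  Remaining [-34, -31] -> largest is -31
  Remaining [-34] -> largest is -34
Collecting the picks in order gives the descending list.
Final answer: [31, 25, 12, -31, -34]


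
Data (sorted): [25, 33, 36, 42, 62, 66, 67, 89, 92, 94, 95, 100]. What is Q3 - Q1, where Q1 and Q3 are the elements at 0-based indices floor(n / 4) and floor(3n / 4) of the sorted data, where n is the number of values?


The data has n = 12 elements.
Q1 index = floor(12 / 4) = floor(3) = 3; Q3 index = floor(3 * 12 / 4) = floor(9) = 9
Q1 = element at index 3 = 42
Q3 = element at index 9 = 94
IQR = 94 - 42 = 52
Final answer: 52


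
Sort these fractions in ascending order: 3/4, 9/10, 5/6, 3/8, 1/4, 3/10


Convert to decimal for comparison:
  3/4 = 0.75
  9/10 = 0.9
  5/6 = 0.8333
  3/8 = 0.375
  1/4 = 0.25
  3/10 = 0.3
Decimals in increasing order: 0.25 < 0.3 < 0.375 < 0.75 < 0.8333 < 0.9
Writing each back as its fraction gives the sorted order.
Final answer: 1/4, 3/10, 3/8, 3/4, 5/6, 9/10


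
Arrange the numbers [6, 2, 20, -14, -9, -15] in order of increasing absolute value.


Compute absolute values:
  |6| = 6
  |2| = 2
  |20| = 20
  |-14| = 14
  |-9| = 9
  |-15| = 15
Absolute values in increasing order: 2 < 6 < 9 < 14 < 15 < 20
Listing the original numbers in that order gives the answer.
Final answer: [2, 6, -9, -14, -15, 20]


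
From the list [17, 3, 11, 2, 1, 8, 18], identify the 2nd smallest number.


Sort ascending: [1, 2, 3, 8, 11, 17, 18]
The 2nd element (1-indexed) is at index 1.
Value = 2
Final answer: 2


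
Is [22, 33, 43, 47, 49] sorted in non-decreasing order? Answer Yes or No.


Check consecutive pairs:
  22 <= 33? True
  33 <= 43? True
  43 <= 47? True
  47 <= 49? True
Every consecutive pair is in order, so the list is non-decreasing.
Final answer: Yes


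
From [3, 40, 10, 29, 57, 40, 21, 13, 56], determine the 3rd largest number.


Sort descending: [57, 56, 40, 40, 29, 21, 13, 10, 3]
The 3rd element (1-indexed) is at index 2.
Value = 40
Final answer: 40


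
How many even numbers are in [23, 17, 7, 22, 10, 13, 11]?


Check each element:
  23 is odd
  17 is odd
  7 is odd
  22 is even
  10 is even
  13 is odd
  11 is odd
Evens: [22, 10]
Count of evens = 2
Final answer: 2


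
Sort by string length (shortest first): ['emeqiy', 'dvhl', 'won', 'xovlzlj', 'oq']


Compute lengths:
  'emeqiy' has length 6
  'dvhl' has length 4
  'won' has length 3
  'xovlzlj' has length 7
  'oq' has length 2
Lengths in increasing order: 2 < 3 < 4 < 6 < 7
Listing the words in that order gives the answer.
Final answer: ['oq', 'won', 'dvhl', 'emeqiy', 'xovlzlj']


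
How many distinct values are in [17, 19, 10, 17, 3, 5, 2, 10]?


List all unique values:
Distinct values: [2, 3, 5, 10, 17, 19]
Count = 6
Final answer: 6


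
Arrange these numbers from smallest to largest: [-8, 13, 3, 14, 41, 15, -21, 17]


Original list: [-8, 13, 3, 14, 41, 15, -21, 17]
Repeatedly take the smallest remaining element:
  Remaining [-8, 13, 3, 14, 41, 15, -21, 17] -> smallest is -21
  Remaining [-8, 13, 3, 14, 41, 15, 17] -> smallest is -8
  Remaining [13, 3, 14, 41, 15, 17] -> smallest is 3
  Remaining [13, 14, 41, 15, 17] -> smallest is 13
  Remaining [14, 41, 15, 17] -> smallest is 14
  Remaining [41, 15, 17] -> smallest is 15
  Remaining [41, 17] -> smallest is 17
  Remaining [41] -> smallest is 41
Collecting the picks in order gives the sorted list.
Final answer: [-21, -8, 3, 13, 14, 15, 17, 41]


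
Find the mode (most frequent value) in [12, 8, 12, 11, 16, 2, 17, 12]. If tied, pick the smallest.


Count the frequency of each value:
  2 appears 1 time(s)
  8 appears 1 time(s)
  11 appears 1 time(s)
  12 appears 3 time(s)
  16 appears 1 time(s)
  17 appears 1 time(s)
Maximum frequency is 3.
Only 12 reaches that frequency, so it is the mode.
Final answer: 12


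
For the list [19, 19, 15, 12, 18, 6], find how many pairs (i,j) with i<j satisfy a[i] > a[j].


For each element, count the later elements that are smaller than it:
  19 (index 0): smaller elements after it = [15, 12, 18, 6] -> 4
  19 (index 1): smaller elements after it = [15, 12, 18, 6] -> 4
  15 (index 2): smaller elements after it = [12, 6] -> 2
  12 (index 3): smaller elements after it = [6] -> 1
  18 (index 4): smaller elements after it = [6] -> 1
Total inversions = 4 + 4 + 2 + 1 + 1 = 12
Final answer: 12


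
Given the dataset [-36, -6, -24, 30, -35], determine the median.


First, sort the list: [-36, -35, -24, -6, 30]
The list has 5 elements (odd count).
The middle index is 2 (0-based), and the element there is -24.
Final answer: -24


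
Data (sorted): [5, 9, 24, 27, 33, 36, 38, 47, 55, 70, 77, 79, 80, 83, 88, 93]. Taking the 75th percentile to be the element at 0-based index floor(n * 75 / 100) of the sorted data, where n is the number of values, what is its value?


The dataset has n = 16 elements.
Index = floor(16 * 75 / 100) = floor(1200 / 100) = floor(12) = 12
Counting from index 0 in the sorted data, the element at index 12 is 80.
Final answer: 80


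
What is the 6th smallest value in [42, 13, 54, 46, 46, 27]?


Sort ascending: [13, 27, 42, 46, 46, 54]
The 6th element (1-indexed) is at index 5.
Value = 54
Final answer: 54


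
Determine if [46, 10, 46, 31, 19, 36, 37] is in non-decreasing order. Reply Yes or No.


Check consecutive pairs:
  46 <= 10? False
  10 <= 46? True
  46 <= 31? False
  31 <= 19? False
  19 <= 36? True
  36 <= 37? True
3 consecutive pair(s) are out of order, so the list is not sorted.
Final answer: No


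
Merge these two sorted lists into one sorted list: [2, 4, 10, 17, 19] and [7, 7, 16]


List A: [2, 4, 10, 17, 19]
List B: [7, 7, 16]
Repeatedly compare the front elements and take the smaller:
  2 vs 7 -> take 2
  4 vs 7 -> take 4
  10 vs 7 -> take 7
  10 vs 7 -> take 7
  10 vs 16 -> take 10
  17 vs 16 -> take 16
  B is exhausted; append the rest of A: [17, 19]
Final answer: [2, 4, 7, 7, 10, 16, 17, 19]


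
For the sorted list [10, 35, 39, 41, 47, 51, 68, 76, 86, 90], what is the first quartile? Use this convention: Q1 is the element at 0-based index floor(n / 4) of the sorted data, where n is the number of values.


The list has n = 10 elements.
Q1 index = floor(10 / 4) = floor(2.5) = 2
Counting from index 0 in the sorted data, the element at index 2 is 39.
Final answer: 39


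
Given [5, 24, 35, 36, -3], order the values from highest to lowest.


Original list: [5, 24, 35, 36, -3]
Repeatedly take the largest remaining element:
  Remaining [5, 24, 35, 36, -3] -> largest is 36
  Remaining [5, 24, 35, -3] -> largest is 35
  Remaining [5, 24, -3] -> largest is 24
  Remaining [5, -3] -> largest is 5
  Remaining [-3] -> largest is -3
Collecting the picks in order gives the descending list.
Final answer: [36, 35, 24, 5, -3]


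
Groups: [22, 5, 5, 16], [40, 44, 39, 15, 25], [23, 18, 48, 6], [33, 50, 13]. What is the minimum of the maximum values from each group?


Find max of each group:
  Group 1: [22, 5, 5, 16] -> max = 22
  Group 2: [40, 44, 39, 15, 25] -> max = 44
  Group 3: [23, 18, 48, 6] -> max = 48
  Group 4: [33, 50, 13] -> max = 50
Maxes: [22, 44, 48, 50]
Minimum of maxes = 22
Final answer: 22


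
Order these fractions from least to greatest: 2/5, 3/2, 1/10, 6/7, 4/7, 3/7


Convert to decimal for comparison:
  2/5 = 0.4
  3/2 = 1.5
  1/10 = 0.1
  6/7 = 0.8571
  4/7 = 0.5714
  3/7 = 0.4286
Decimals in increasing order: 0.1 < 0.4 < 0.4286 < 0.5714 < 0.8571 < 1.5
Writing each back as its fraction gives the sorted order.
Final answer: 1/10, 2/5, 3/7, 4/7, 6/7, 3/2


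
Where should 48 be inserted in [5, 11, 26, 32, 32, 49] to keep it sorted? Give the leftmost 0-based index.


List is sorted: [5, 11, 26, 32, 32, 49]
We need the leftmost position where 48 can be inserted, i.e. the first index whose element is >= 48 (or the end of the list if none is).
Binary search with low=0, high=6 (0-based indices):
  low=0, high=6, mid=3: a[3]=32 < 48, so low = 4
  low=4, high=6, mid=5: a[5]=49 >= 48, so high = 5
  low=4, high=5, mid=4: a[4]=32 < 48, so low = 5
Now low = high = 5, so the insertion index is 5.
Final answer: 5


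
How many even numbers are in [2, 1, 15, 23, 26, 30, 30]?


Check each element:
  2 is even
  1 is odd
  15 is odd
  23 is odd
  26 is even
  30 is even
  30 is even
Evens: [2, 26, 30, 30]
Count of evens = 4
Final answer: 4


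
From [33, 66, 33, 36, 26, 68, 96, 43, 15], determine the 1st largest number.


Sort descending: [96, 68, 66, 43, 36, 33, 33, 26, 15]
The 1st element (1-indexed) is at index 0.
Value = 96
Final answer: 96


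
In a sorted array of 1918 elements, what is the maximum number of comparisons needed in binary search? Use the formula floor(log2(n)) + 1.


Binary search halves the search space each step.
Maximum comparisons = floor(log2(1918)) + 1
log2(1918) = 10.9054
floor(log2(1918)) = 10, so 10 + 1 = 11
Final answer: 11


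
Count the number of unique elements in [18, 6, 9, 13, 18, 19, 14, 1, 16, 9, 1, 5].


List all unique values:
Distinct values: [1, 5, 6, 9, 13, 14, 16, 18, 19]
Count = 9
Final answer: 9


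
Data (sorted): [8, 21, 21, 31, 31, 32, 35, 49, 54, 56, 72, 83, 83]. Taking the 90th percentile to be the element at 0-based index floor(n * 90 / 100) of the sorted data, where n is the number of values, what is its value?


The dataset has n = 13 elements.
Index = floor(13 * 90 / 100) = floor(1170 / 100) = floor(11.7) = 11
Counting from index 0 in the sorted data, the element at index 11 is 83.
Final answer: 83


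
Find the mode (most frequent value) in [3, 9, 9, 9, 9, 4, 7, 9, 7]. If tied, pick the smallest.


Count the frequency of each value:
  3 appears 1 time(s)
  4 appears 1 time(s)
  7 appears 2 time(s)
  9 appears 5 time(s)
Maximum frequency is 5.
Only 9 reaches that frequency, so it is the mode.
Final answer: 9


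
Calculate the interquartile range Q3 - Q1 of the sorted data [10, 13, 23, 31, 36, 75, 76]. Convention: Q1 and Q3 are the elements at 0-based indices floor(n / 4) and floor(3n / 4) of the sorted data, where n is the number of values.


The data has n = 7 elements.
Q1 index = floor(7 / 4) = floor(1.75) = 1; Q3 index = floor(3 * 7 / 4) = floor(5.25) = 5
Q1 = element at index 1 = 13
Q3 = element at index 5 = 75
IQR = 75 - 13 = 62
Final answer: 62


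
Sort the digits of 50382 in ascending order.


The number 50382 has digits: 5, 0, 3, 8, 2
Sorted: 0, 2, 3, 5, 8
Joining the sorted digits gives the result.
Final answer: 02358


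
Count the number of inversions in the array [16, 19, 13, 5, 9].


For each element, count the later elements that are smaller than it:
  16 (index 0): smaller elements after it = [13, 5, 9] -> 3
  19 (index 1): smaller elements after it = [13, 5, 9] -> 3
  13 (index 2): smaller elements after it = [5, 9] -> 2
  5 (index 3): smaller elements after it = [] -> 0
Total inversions = 3 + 3 + 2 + 0 = 8
Final answer: 8


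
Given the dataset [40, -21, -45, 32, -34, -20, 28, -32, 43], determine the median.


First, sort the list: [-45, -34, -32, -21, -20, 28, 32, 40, 43]
The list has 9 elements (odd count).
The middle index is 4 (0-based), and the element there is -20.
Final answer: -20


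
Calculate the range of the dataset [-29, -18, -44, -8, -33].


Maximum value: -8
Minimum value: -44
Range = -8 - (-44) = 36
Final answer: 36


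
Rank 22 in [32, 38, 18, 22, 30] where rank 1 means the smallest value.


Sort ascending: [18, 22, 30, 32, 38]
Find 22 in the sorted list.
22 is at position 2 (1-indexed).
Final answer: 2


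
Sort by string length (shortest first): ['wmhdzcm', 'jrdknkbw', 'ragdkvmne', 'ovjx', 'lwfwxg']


Compute lengths:
  'wmhdzcm' has length 7
  'jrdknkbw' has length 8
  'ragdkvmne' has length 9
  'ovjx' has length 4
  'lwfwxg' has length 6
Lengths in increasing order: 4 < 6 < 7 < 8 < 9
Listing the words in that order gives the answer.
Final answer: ['ovjx', 'lwfwxg', 'wmhdzcm', 'jrdknkbw', 'ragdkvmne']


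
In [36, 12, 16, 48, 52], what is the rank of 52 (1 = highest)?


Sort descending: [52, 48, 36, 16, 12]
Find 52 in the sorted list.
52 is at position 1.
Final answer: 1


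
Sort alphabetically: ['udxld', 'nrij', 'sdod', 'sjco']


Compare strings character by character (the first differing letter decides):
  'nrij' < 'sdod' since 'n' < 's' at position 1
  'sdod' < 'sjco' since 'd' < 'j' at position 2
  'sjco' < 'udxld' since 's' < 'u' at position 1
Chaining these comparisons gives the alphabetical order.
Final answer: ['nrij', 'sdod', 'sjco', 'udxld']


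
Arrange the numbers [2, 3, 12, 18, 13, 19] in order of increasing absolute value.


Compute absolute values:
  |2| = 2
  |3| = 3
  |12| = 12
  |18| = 18
  |13| = 13
  |19| = 19
Absolute values in increasing order: 2 < 3 < 12 < 13 < 18 < 19
Listing the original numbers in that order gives the answer.
Final answer: [2, 3, 12, 13, 18, 19]


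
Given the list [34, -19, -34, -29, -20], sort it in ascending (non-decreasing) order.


Original list: [34, -19, -34, -29, -20]
Repeatedly take the smallest remaining element:
  Remaining [34, -19, -34, -29, -20] -> smallest is -34
  Remaining [34, -19, -29, -20] -> smallest is -29
  Remaining [34, -19, -20] -> smallest is -20
  Remaining [34, -19] -> smallest is -19
  Remaining [34] -> smallest is 34
Collecting the picks in order gives the sorted list.
Final answer: [-34, -29, -20, -19, 34]


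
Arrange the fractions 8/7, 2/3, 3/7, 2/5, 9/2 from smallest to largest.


Convert to decimal for comparison:
  8/7 = 1.1429
  2/3 = 0.6667
  3/7 = 0.4286
  2/5 = 0.4
  9/2 = 4.5
Decimals in increasing order: 0.4 < 0.4286 < 0.6667 < 1.1429 < 4.5
Writing each back as its fraction gives the sorted order.
Final answer: 2/5, 3/7, 2/3, 8/7, 9/2


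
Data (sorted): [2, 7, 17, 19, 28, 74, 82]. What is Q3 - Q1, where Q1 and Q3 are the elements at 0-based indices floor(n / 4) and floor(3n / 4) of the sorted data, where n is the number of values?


The data has n = 7 elements.
Q1 index = floor(7 / 4) = floor(1.75) = 1; Q3 index = floor(3 * 7 / 4) = floor(5.25) = 5
Q1 = element at index 1 = 7
Q3 = element at index 5 = 74
IQR = 74 - 7 = 67
Final answer: 67


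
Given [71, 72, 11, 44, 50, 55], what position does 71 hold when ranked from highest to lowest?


Sort descending: [72, 71, 55, 50, 44, 11]
Find 71 in the sorted list.
71 is at position 2.
Final answer: 2


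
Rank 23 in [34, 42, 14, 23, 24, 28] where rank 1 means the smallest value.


Sort ascending: [14, 23, 24, 28, 34, 42]
Find 23 in the sorted list.
23 is at position 2 (1-indexed).
Final answer: 2


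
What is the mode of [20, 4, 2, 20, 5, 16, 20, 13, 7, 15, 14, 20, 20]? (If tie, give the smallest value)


Count the frequency of each value:
  2 appears 1 time(s)
  4 appears 1 time(s)
  5 appears 1 time(s)
  7 appears 1 time(s)
  13 appears 1 time(s)
  14 appears 1 time(s)
  15 appears 1 time(s)
  16 appears 1 time(s)
  20 appears 5 time(s)
Maximum frequency is 5.
Only 20 reaches that frequency, so it is the mode.
Final answer: 20


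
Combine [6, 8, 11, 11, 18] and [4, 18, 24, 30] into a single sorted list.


List A: [6, 8, 11, 11, 18]
List B: [4, 18, 24, 30]
Repeatedly compare the front elements and take the smaller:
  6 vs 4 -> take 4
  6 vs 18 -> take 6
  8 vs 18 -> take 8
  11 vs 18 -> take 11
  11 vs 18 -> take 11
  18 vs 18 -> take 18
  A is exhausted; append the rest of B: [18, 24, 30]
Final answer: [4, 6, 8, 11, 11, 18, 18, 24, 30]


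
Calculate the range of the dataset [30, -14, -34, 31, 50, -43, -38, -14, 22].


Maximum value: 50
Minimum value: -43
Range = 50 - (-43) = 93
Final answer: 93


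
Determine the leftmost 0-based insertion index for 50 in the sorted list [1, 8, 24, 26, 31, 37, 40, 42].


List is sorted: [1, 8, 24, 26, 31, 37, 40, 42]
We need the leftmost position where 50 can be inserted, i.e. the first index whose element is >= 50 (or the end of the list if none is).
Binary search with low=0, high=8 (0-based indices):
  low=0, high=8, mid=4: a[4]=31 < 50, so low = 5
  low=5, high=8, mid=6: a[6]=40 < 50, so low = 7
  low=7, high=8, mid=7: a[7]=42 < 50, so low = 8
Now low = high = 8, so the insertion index is 8.
Final answer: 8


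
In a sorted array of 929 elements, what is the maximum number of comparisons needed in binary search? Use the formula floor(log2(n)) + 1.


Binary search halves the search space each step.
Maximum comparisons = floor(log2(929)) + 1
log2(929) = 9.8595
floor(log2(929)) = 9, so 9 + 1 = 10
Final answer: 10


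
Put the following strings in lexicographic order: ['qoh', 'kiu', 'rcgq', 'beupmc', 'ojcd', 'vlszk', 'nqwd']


Compare strings character by character (the first differing letter decides):
  'beupmc' < 'kiu' since 'b' < 'k' at position 1
  'kiu' < 'nqwd' since 'k' < 'n' at position 1
  'nqwd' < 'ojcd' since 'n' < 'o' at position 1
  'ojcd' < 'qoh' since 'o' < 'q' at position 1
  'qoh' < 'rcgq' since 'q' < 'r' at position 1
  'rcgq' < 'vlszk' since 'r' < 'v' at position 1
Chaining these comparisons gives the alphabetical order.
Final answer: ['beupmc', 'kiu', 'nqwd', 'ojcd', 'qoh', 'rcgq', 'vlszk']


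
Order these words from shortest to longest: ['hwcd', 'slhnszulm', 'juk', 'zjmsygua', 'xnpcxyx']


Compute lengths:
  'hwcd' has length 4
  'slhnszulm' has length 9
  'juk' has length 3
  'zjmsygua' has length 8
  'xnpcxyx' has length 7
Lengths in increasing order: 3 < 4 < 7 < 8 < 9
Listing the words in that order gives the answer.
Final answer: ['juk', 'hwcd', 'xnpcxyx', 'zjmsygua', 'slhnszulm']


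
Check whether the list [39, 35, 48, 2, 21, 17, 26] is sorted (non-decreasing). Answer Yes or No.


Check consecutive pairs:
  39 <= 35? False
  35 <= 48? True
  48 <= 2? False
  2 <= 21? True
  21 <= 17? False
  17 <= 26? True
3 consecutive pair(s) are out of order, so the list is not sorted.
Final answer: No


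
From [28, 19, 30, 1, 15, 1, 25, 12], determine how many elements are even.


Check each element:
  28 is even
  19 is odd
  30 is even
  1 is odd
  15 is odd
  1 is odd
  25 is odd
  12 is even
Evens: [28, 30, 12]
Count of evens = 3
Final answer: 3


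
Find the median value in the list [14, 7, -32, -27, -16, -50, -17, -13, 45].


First, sort the list: [-50, -32, -27, -17, -16, -13, 7, 14, 45]
The list has 9 elements (odd count).
The middle index is 4 (0-based), and the element there is -16.
Final answer: -16


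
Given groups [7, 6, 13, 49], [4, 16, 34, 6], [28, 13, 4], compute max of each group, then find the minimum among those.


Find max of each group:
  Group 1: [7, 6, 13, 49] -> max = 49
  Group 2: [4, 16, 34, 6] -> max = 34
  Group 3: [28, 13, 4] -> max = 28
Maxes: [49, 34, 28]
Minimum of maxes = 28
Final answer: 28


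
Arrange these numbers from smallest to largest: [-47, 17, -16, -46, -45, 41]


Original list: [-47, 17, -16, -46, -45, 41]
Repeatedly take the smallest remaining element:
  Remaining [-47, 17, -16, -46, -45, 41] -> smallest is -47
  Remaining [17, -16, -46, -45, 41] -> smallest is -46
  Remaining [17, -16, -45, 41] -> smallest is -45
  Remaining [17, -16, 41] -> smallest is -16
  Remaining [17, 41] -> smallest is 17
  Remaining [41] -> smallest is 41
Collecting the picks in order gives the sorted list.
Final answer: [-47, -46, -45, -16, 17, 41]


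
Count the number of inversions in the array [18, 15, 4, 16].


For each element, count the later elements that are smaller than it:
  18 (index 0): smaller elements after it = [15, 4, 16] -> 3
  15 (index 1): smaller elements after it = [4] -> 1
  4 (index 2): smaller elements after it = [] -> 0
Total inversions = 3 + 1 + 0 = 4
Final answer: 4


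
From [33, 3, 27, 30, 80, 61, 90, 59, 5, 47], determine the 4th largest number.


Sort descending: [90, 80, 61, 59, 47, 33, 30, 27, 5, 3]
The 4th element (1-indexed) is at index 3.
Value = 59
Final answer: 59


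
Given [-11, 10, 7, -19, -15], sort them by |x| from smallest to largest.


Compute absolute values:
  |-11| = 11
  |10| = 10
  |7| = 7
  |-19| = 19
  |-15| = 15
Absolute values in increasing order: 7 < 10 < 11 < 15 < 19
Listing the original numbers in that order gives the answer.
Final answer: [7, 10, -11, -15, -19]


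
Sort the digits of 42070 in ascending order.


The number 42070 has digits: 4, 2, 0, 7, 0
Sorted: 0, 0, 2, 4, 7
Joining the sorted digits gives the result.
Final answer: 00247


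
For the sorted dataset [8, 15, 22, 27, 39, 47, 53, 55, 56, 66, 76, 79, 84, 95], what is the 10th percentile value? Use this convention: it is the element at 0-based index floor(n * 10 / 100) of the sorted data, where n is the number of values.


The dataset has n = 14 elements.
Index = floor(14 * 10 / 100) = floor(140 / 100) = floor(1.4) = 1
Counting from index 0 in the sorted data, the element at index 1 is 15.
Final answer: 15


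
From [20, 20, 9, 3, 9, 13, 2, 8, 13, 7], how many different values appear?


List all unique values:
Distinct values: [2, 3, 7, 8, 9, 13, 20]
Count = 7
Final answer: 7


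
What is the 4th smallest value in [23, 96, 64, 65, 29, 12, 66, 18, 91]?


Sort ascending: [12, 18, 23, 29, 64, 65, 66, 91, 96]
The 4th element (1-indexed) is at index 3.
Value = 29
Final answer: 29


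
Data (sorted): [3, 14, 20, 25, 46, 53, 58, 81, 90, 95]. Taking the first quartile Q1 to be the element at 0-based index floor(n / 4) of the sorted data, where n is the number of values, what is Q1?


The list has n = 10 elements.
Q1 index = floor(10 / 4) = floor(2.5) = 2
Counting from index 0 in the sorted data, the element at index 2 is 20.
Final answer: 20


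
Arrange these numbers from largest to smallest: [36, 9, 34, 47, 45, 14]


Original list: [36, 9, 34, 47, 45, 14]
Repeatedly take the largest remaining element:
  Remaining [36, 9, 34, 47, 45, 14] -> largest is 47
  Remaining [36, 9, 34, 45, 14] -> largest is 45
  Remaining [36, 9, 34, 14] -> largest is 36
  Remaining [9, 34, 14] -> largest is 34
  Remaining [9, 14] -> largest is 14
  Remaining [9] -> largest is 9
Collecting the picks in order gives the descending list.
Final answer: [47, 45, 36, 34, 14, 9]


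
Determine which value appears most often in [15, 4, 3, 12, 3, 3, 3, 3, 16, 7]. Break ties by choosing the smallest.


Count the frequency of each value:
  3 appears 5 time(s)
  4 appears 1 time(s)
  7 appears 1 time(s)
  12 appears 1 time(s)
  15 appears 1 time(s)
  16 appears 1 time(s)
Maximum frequency is 5.
Only 3 reaches that frequency, so it is the mode.
Final answer: 3


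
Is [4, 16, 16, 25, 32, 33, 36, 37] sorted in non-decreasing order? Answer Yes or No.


Check consecutive pairs:
  4 <= 16? True
  16 <= 16? True
  16 <= 25? True
  25 <= 32? True
  32 <= 33? True
  33 <= 36? True
  36 <= 37? True
Every consecutive pair is in order, so the list is non-decreasing.
Final answer: Yes


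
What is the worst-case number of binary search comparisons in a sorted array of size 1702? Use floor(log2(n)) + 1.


Binary search halves the search space each step.
Maximum comparisons = floor(log2(1702)) + 1
log2(1702) = 10.733
floor(log2(1702)) = 10, so 10 + 1 = 11
Final answer: 11


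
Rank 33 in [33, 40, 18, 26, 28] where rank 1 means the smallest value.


Sort ascending: [18, 26, 28, 33, 40]
Find 33 in the sorted list.
33 is at position 4 (1-indexed).
Final answer: 4


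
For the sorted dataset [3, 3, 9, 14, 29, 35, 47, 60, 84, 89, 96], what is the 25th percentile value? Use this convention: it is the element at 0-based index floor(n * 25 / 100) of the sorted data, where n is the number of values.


The dataset has n = 11 elements.
Index = floor(11 * 25 / 100) = floor(275 / 100) = floor(2.75) = 2
Counting from index 0 in the sorted data, the element at index 2 is 9.
Final answer: 9


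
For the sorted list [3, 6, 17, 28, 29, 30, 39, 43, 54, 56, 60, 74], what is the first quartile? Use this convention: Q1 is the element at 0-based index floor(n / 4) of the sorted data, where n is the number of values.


The list has n = 12 elements.
Q1 index = floor(12 / 4) = floor(3) = 3
Counting from index 0 in the sorted data, the element at index 3 is 28.
Final answer: 28


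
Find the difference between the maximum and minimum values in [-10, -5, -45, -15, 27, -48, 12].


Maximum value: 27
Minimum value: -48
Range = 27 - (-48) = 75
Final answer: 75


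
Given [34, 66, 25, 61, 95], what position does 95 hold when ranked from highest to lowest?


Sort descending: [95, 66, 61, 34, 25]
Find 95 in the sorted list.
95 is at position 1.
Final answer: 1


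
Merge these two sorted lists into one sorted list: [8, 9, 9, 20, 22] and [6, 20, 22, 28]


List A: [8, 9, 9, 20, 22]
List B: [6, 20, 22, 28]
Repeatedly compare the front elements and take the smaller:
  8 vs 6 -> take 6
  8 vs 20 -> take 8
  9 vs 20 -> take 9
  9 vs 20 -> take 9
  20 vs 20 -> take 20
  22 vs 20 -> take 20
  22 vs 22 -> take 22
  A is exhausted; append the rest of B: [22, 28]
Final answer: [6, 8, 9, 9, 20, 20, 22, 22, 28]


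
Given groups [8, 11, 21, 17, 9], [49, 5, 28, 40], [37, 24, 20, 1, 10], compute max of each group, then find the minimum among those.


Find max of each group:
  Group 1: [8, 11, 21, 17, 9] -> max = 21
  Group 2: [49, 5, 28, 40] -> max = 49
  Group 3: [37, 24, 20, 1, 10] -> max = 37
Maxes: [21, 49, 37]
Minimum of maxes = 21
Final answer: 21


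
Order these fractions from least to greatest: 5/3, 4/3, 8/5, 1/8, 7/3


Convert to decimal for comparison:
  5/3 = 1.6667
  4/3 = 1.3333
  8/5 = 1.6
  1/8 = 0.125
  7/3 = 2.3333
Decimals in increasing order: 0.125 < 1.3333 < 1.6 < 1.6667 < 2.3333
Writing each back as its fraction gives the sorted order.
Final answer: 1/8, 4/3, 8/5, 5/3, 7/3


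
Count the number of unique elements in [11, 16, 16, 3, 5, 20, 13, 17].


List all unique values:
Distinct values: [3, 5, 11, 13, 16, 17, 20]
Count = 7
Final answer: 7


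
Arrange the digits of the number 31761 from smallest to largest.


The number 31761 has digits: 3, 1, 7, 6, 1
Sorted: 1, 1, 3, 6, 7
Joining the sorted digits gives the result.
Final answer: 11367


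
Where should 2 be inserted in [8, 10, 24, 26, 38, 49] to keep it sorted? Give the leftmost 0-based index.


List is sorted: [8, 10, 24, 26, 38, 49]
We need the leftmost position where 2 can be inserted, i.e. the first index whose element is >= 2 (or the end of the list if none is).
Binary search with low=0, high=6 (0-based indices):
  low=0, high=6, mid=3: a[3]=26 >= 2, so high = 3
  low=0, high=3, mid=1: a[1]=10 >= 2, so high = 1
  low=0, high=1, mid=0: a[0]=8 >= 2, so high = 0
Now low = high = 0, so the insertion index is 0.
Final answer: 0


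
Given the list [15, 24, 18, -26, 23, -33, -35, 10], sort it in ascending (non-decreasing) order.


Original list: [15, 24, 18, -26, 23, -33, -35, 10]
Repeatedly take the smallest remaining element:
  Remaining [15, 24, 18, -26, 23, -33, -35, 10] -> smallest is -35
  Remaining [15, 24, 18, -26, 23, -33, 10] -> smallest is -33
  Remaining [15, 24, 18, -26, 23, 10] -> smallest is -26
  Remaining [15, 24, 18, 23, 10] -> smallest is 10
  Remaining [15, 24, 18, 23] -> smallest is 15
  Remaining [24, 18, 23] -> smallest is 18
  Remaining [24, 23] -> smallest is 23
  Remaining [24] -> smallest is 24
Collecting the picks in order gives the sorted list.
Final answer: [-35, -33, -26, 10, 15, 18, 23, 24]


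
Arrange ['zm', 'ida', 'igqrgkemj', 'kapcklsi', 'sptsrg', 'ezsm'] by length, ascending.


Compute lengths:
  'zm' has length 2
  'ida' has length 3
  'igqrgkemj' has length 9
  'kapcklsi' has length 8
  'sptsrg' has length 6
  'ezsm' has length 4
Lengths in increasing order: 2 < 3 < 4 < 6 < 8 < 9
Listing the words in that order gives the answer.
Final answer: ['zm', 'ida', 'ezsm', 'sptsrg', 'kapcklsi', 'igqrgkemj']


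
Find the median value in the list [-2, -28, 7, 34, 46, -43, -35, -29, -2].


First, sort the list: [-43, -35, -29, -28, -2, -2, 7, 34, 46]
The list has 9 elements (odd count).
The middle index is 4 (0-based), and the element there is -2.
Final answer: -2


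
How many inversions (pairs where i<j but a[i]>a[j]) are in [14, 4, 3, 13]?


For each element, count the later elements that are smaller than it:
  14 (index 0): smaller elements after it = [4, 3, 13] -> 3
  4 (index 1): smaller elements after it = [3] -> 1
  3 (index 2): smaller elements after it = [] -> 0
Total inversions = 3 + 1 + 0 = 4
Final answer: 4


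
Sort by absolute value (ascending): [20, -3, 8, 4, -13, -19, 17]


Compute absolute values:
  |20| = 20
  |-3| = 3
  |8| = 8
  |4| = 4
  |-13| = 13
  |-19| = 19
  |17| = 17
Absolute values in increasing order: 3 < 4 < 8 < 13 < 17 < 19 < 20
Listing the original numbers in that order gives the answer.
Final answer: [-3, 4, 8, -13, 17, -19, 20]


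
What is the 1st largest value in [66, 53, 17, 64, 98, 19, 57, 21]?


Sort descending: [98, 66, 64, 57, 53, 21, 19, 17]
The 1st element (1-indexed) is at index 0.
Value = 98
Final answer: 98
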